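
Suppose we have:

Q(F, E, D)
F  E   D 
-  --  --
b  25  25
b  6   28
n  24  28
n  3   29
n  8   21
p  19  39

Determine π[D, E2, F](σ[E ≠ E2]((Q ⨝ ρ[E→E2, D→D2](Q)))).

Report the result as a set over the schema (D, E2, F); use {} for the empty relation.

{(21, 24, n), (21, 3, n), (25, 6, b), (28, 25, b), (28, 3, n), (28, 8, n), (29, 24, n), (29, 8, n)}

ρ[E→E2, D→D2]: schema becomes (F, E2, D2); tuples unchanged.
Natural join on F: {(b, 25, 25, 25, 25), (b, 25, 25, 6, 28), (b, 6, 28, 25, 25), (b, 6, 28, 6, 28), (n, 24, 28, 24, 28), (n, 24, 28, 3, 29), (n, 24, 28, 8, 21), (n, 3, 29, 24, 28), (n, 3, 29, 3, 29), (n, 3, 29, 8, 21), (n, 8, 21, 24, 28), (n, 8, 21, 3, 29), (n, 8, 21, 8, 21), (p, 19, 39, 19, 39)}
Selection E ≠ E2: {(b, 25, 25, 6, 28), (b, 6, 28, 25, 25), (n, 24, 28, 3, 29), (n, 24, 28, 8, 21), (n, 3, 29, 24, 28), (n, 3, 29, 8, 21), (n, 8, 21, 24, 28), (n, 8, 21, 3, 29)}
Keep only column(s) D, E2, F: {(21, 24, n), (21, 3, n), (25, 6, b), (28, 25, b), (28, 3, n), (28, 8, n), (29, 24, n), (29, 8, n)}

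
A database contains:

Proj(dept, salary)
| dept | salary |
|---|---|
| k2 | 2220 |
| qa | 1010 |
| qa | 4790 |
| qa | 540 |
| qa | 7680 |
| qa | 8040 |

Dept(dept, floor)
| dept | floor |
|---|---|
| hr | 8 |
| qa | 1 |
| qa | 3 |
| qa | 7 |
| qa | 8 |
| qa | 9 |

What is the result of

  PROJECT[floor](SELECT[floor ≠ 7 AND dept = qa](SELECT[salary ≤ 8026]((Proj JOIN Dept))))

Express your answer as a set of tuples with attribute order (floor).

{1, 3, 8, 9}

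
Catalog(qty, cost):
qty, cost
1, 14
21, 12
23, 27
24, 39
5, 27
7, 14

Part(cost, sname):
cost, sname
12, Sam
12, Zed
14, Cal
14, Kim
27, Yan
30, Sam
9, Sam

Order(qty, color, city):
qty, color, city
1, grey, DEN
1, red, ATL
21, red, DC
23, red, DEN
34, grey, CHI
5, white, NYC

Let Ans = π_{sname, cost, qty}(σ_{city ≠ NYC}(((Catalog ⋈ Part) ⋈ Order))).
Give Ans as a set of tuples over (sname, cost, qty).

Joining Catalog and Part on cost yields {(1, 14, Cal), (1, 14, Kim), (21, 12, Sam), (21, 12, Zed), (23, 27, Yan), (5, 27, Yan), (7, 14, Cal), (7, 14, Kim)}.
Joining (Catalog ⋈ Part) and Order on qty yields {(1, 14, Cal, grey, DEN), (1, 14, Cal, red, ATL), (1, 14, Kim, grey, DEN), (1, 14, Kim, red, ATL), (21, 12, Sam, red, DC), (21, 12, Zed, red, DC), (23, 27, Yan, red, DEN), (5, 27, Yan, white, NYC)}.
Selection city ≠ NYC: {(1, 14, Cal, grey, DEN), (1, 14, Cal, red, ATL), (1, 14, Kim, grey, DEN), (1, 14, Kim, red, ATL), (21, 12, Sam, red, DC), (21, 12, Zed, red, DC), (23, 27, Yan, red, DEN)}
π_{sname, cost, qty} gives {(Cal, 14, 1), (Kim, 14, 1), (Sam, 12, 21), (Yan, 27, 23), (Zed, 12, 21)} (2 duplicate(s) eliminated).

{(Cal, 14, 1), (Kim, 14, 1), (Sam, 12, 21), (Yan, 27, 23), (Zed, 12, 21)}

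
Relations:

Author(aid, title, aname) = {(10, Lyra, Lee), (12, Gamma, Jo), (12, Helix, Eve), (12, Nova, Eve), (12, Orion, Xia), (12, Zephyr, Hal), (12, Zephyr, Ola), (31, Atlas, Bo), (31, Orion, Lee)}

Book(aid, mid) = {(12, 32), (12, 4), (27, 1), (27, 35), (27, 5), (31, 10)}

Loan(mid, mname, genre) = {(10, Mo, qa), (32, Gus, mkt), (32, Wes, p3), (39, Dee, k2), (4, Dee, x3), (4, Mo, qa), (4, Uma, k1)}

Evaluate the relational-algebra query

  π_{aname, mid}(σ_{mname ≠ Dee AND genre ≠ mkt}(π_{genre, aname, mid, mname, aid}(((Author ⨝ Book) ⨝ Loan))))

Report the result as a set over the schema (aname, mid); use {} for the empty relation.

Natural join on aid: {(12, Gamma, Jo, 32), (12, Gamma, Jo, 4), (12, Helix, Eve, 32), (12, Helix, Eve, 4), (12, Nova, Eve, 32), (12, Nova, Eve, 4), (12, Orion, Xia, 32), (12, Orion, Xia, 4), (12, Zephyr, Hal, 32), (12, Zephyr, Hal, 4), (12, Zephyr, Ola, 32), (12, Zephyr, Ola, 4), (31, Atlas, Bo, 10), (31, Orion, Lee, 10)}
Natural join on mid: {(12, Gamma, Jo, 32, Gus, mkt), (12, Gamma, Jo, 32, Wes, p3), (12, Gamma, Jo, 4, Dee, x3), (12, Gamma, Jo, 4, Mo, qa), (12, Gamma, Jo, 4, Uma, k1), (12, Helix, Eve, 32, Gus, mkt), (12, Helix, Eve, 32, Wes, p3), (12, Helix, Eve, 4, Dee, x3), (12, Helix, Eve, 4, Mo, qa), (12, Helix, Eve, 4, Uma, k1), (12, Nova, Eve, 32, Gus, mkt), (12, Nova, Eve, 32, Wes, p3), (12, Nova, Eve, 4, Dee, x3), (12, Nova, Eve, 4, Mo, qa), (12, Nova, Eve, 4, Uma, k1), (12, Orion, Xia, 32, Gus, mkt), (12, Orion, Xia, 32, Wes, p3), (12, Orion, Xia, 4, Dee, x3), (12, Orion, Xia, 4, Mo, qa), (12, Orion, Xia, 4, Uma, k1), (12, Zephyr, Hal, 32, Gus, mkt), (12, Zephyr, Hal, 32, Wes, p3), (12, Zephyr, Hal, 4, Dee, x3), (12, Zephyr, Hal, 4, Mo, qa), (12, Zephyr, Hal, 4, Uma, k1), (12, Zephyr, Ola, 32, Gus, mkt), (12, Zephyr, Ola, 32, Wes, p3), (12, Zephyr, Ola, 4, Dee, x3), (12, Zephyr, Ola, 4, Mo, qa), (12, Zephyr, Ola, 4, Uma, k1), (31, Atlas, Bo, 10, Mo, qa), (31, Orion, Lee, 10, Mo, qa)}
π_{genre, aname, mid, mname, aid} gives {(k1, Eve, 4, Uma, 12), (k1, Hal, 4, Uma, 12), (k1, Jo, 4, Uma, 12), (k1, Ola, 4, Uma, 12), (k1, Xia, 4, Uma, 12), (mkt, Eve, 32, Gus, 12), (mkt, Hal, 32, Gus, 12), (mkt, Jo, 32, Gus, 12), (mkt, Ola, 32, Gus, 12), (mkt, Xia, 32, Gus, 12), (p3, Eve, 32, Wes, 12), (p3, Hal, 32, Wes, 12), (p3, Jo, 32, Wes, 12), (p3, Ola, 32, Wes, 12), (p3, Xia, 32, Wes, 12), (qa, Bo, 10, Mo, 31), (qa, Eve, 4, Mo, 12), (qa, Hal, 4, Mo, 12), (qa, Jo, 4, Mo, 12), (qa, Lee, 10, Mo, 31), (qa, Ola, 4, Mo, 12), (qa, Xia, 4, Mo, 12), (x3, Eve, 4, Dee, 12), (x3, Hal, 4, Dee, 12), (x3, Jo, 4, Dee, 12), (x3, Ola, 4, Dee, 12), (x3, Xia, 4, Dee, 12)} (5 duplicate(s) eliminated).
Selection mname ≠ Dee AND genre ≠ mkt: {(k1, Eve, 4, Uma, 12), (k1, Hal, 4, Uma, 12), (k1, Jo, 4, Uma, 12), (k1, Ola, 4, Uma, 12), (k1, Xia, 4, Uma, 12), (p3, Eve, 32, Wes, 12), (p3, Hal, 32, Wes, 12), (p3, Jo, 32, Wes, 12), (p3, Ola, 32, Wes, 12), (p3, Xia, 32, Wes, 12), (qa, Bo, 10, Mo, 31), (qa, Eve, 4, Mo, 12), (qa, Hal, 4, Mo, 12), (qa, Jo, 4, Mo, 12), (qa, Lee, 10, Mo, 31), (qa, Ola, 4, Mo, 12), (qa, Xia, 4, Mo, 12)}
π_{aname, mid} gives {(Bo, 10), (Eve, 32), (Eve, 4), (Hal, 32), (Hal, 4), (Jo, 32), (Jo, 4), (Lee, 10), (Ola, 32), (Ola, 4), (Xia, 32), (Xia, 4)} (5 duplicate(s) eliminated).

{(Bo, 10), (Eve, 32), (Eve, 4), (Hal, 32), (Hal, 4), (Jo, 32), (Jo, 4), (Lee, 10), (Ola, 32), (Ola, 4), (Xia, 32), (Xia, 4)}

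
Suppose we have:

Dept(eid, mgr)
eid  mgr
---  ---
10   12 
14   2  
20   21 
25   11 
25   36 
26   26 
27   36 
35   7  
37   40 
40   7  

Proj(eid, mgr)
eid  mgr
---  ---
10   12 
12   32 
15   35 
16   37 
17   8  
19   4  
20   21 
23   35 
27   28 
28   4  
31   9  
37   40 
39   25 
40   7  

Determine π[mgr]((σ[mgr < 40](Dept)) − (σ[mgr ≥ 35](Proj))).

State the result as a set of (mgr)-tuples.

{11, 12, 2, 21, 26, 36, 7}

Apply σ_{mgr < 40}; surviving tuples: {(10, 12), (14, 2), (20, 21), (25, 11), (25, 36), (26, 26), (27, 36), (35, 7), (40, 7)}
Apply σ_{mgr ≥ 35}; surviving tuples: {(15, 35), (16, 37), (23, 35), (37, 40)}
Difference: {(10, 12), (14, 2), (20, 21), (25, 11), (25, 36), (26, 26), (27, 36), (35, 7), (40, 7)} with {(15, 35), (16, 37), (23, 35), (37, 40)} → {(10, 12), (14, 2), (20, 21), (25, 11), (25, 36), (26, 26), (27, 36), (35, 7), (40, 7)}
π[mgr]: project onto (mgr) (2 duplicate(s) eliminated) → {11, 12, 2, 21, 26, 36, 7}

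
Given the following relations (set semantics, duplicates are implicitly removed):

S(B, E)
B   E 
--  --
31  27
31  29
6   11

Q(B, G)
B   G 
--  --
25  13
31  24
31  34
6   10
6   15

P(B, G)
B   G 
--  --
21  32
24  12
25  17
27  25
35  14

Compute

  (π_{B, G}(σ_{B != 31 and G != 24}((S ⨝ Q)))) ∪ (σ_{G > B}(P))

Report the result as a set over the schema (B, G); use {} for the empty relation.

{(21, 32), (6, 10), (6, 15)}

Natural join on B: {(31, 27, 24), (31, 27, 34), (31, 29, 24), (31, 29, 34), (6, 11, 10), (6, 11, 15)}
Selection B != 31 and G != 24: {(6, 11, 10), (6, 11, 15)}
π_{B, G} gives {(6, 10), (6, 15)}.
Selection G > B: {(21, 32)}
Union: {(6, 10), (6, 15)} with {(21, 32)} → {(21, 32), (6, 10), (6, 15)}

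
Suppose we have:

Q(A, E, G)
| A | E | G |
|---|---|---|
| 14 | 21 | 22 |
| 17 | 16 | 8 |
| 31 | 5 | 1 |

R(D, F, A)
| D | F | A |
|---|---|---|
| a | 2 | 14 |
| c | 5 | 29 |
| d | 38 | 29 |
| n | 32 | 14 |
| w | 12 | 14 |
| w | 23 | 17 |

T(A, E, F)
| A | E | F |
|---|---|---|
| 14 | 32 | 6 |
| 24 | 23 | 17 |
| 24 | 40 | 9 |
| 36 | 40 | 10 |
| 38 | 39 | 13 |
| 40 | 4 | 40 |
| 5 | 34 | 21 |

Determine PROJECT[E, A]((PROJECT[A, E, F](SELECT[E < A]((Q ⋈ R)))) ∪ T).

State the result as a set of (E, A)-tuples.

Q ⋈ R (natural join on A): {(14, 21, 22, a, 2), (14, 21, 22, n, 32), (14, 21, 22, w, 12), (17, 16, 8, w, 23)}
Selection E < A: {(17, 16, 8, w, 23)}
π_{A, E, F} gives {(17, 16, 23)}.
Union: {(17, 16, 23)} with {(14, 32, 6), (24, 23, 17), (24, 40, 9), (36, 40, 10), (38, 39, 13), (40, 4, 40), (5, 34, 21)} → {(14, 32, 6), (17, 16, 23), (24, 23, 17), (24, 40, 9), (36, 40, 10), (38, 39, 13), (40, 4, 40), (5, 34, 21)}
π_{E, A} gives {(16, 17), (23, 24), (32, 14), (34, 5), (39, 38), (4, 40), (40, 24), (40, 36)}.

{(16, 17), (23, 24), (32, 14), (34, 5), (39, 38), (4, 40), (40, 24), (40, 36)}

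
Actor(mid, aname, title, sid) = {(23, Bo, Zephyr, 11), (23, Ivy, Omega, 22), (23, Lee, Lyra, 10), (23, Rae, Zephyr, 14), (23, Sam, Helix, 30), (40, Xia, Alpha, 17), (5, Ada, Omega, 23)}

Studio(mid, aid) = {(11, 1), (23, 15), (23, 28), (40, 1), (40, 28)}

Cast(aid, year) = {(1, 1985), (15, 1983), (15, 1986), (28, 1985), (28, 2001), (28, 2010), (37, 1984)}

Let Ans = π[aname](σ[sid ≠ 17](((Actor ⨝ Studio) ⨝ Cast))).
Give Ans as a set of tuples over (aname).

{Bo, Ivy, Lee, Rae, Sam}

Joining Actor and Studio on mid yields {(23, Bo, Zephyr, 11, 15), (23, Bo, Zephyr, 11, 28), (23, Ivy, Omega, 22, 15), (23, Ivy, Omega, 22, 28), (23, Lee, Lyra, 10, 15), (23, Lee, Lyra, 10, 28), (23, Rae, Zephyr, 14, 15), (23, Rae, Zephyr, 14, 28), (23, Sam, Helix, 30, 15), (23, Sam, Helix, 30, 28), (40, Xia, Alpha, 17, 1), (40, Xia, Alpha, 17, 28)}.
Joining (Actor ⨝ Studio) and Cast on aid yields {(23, Bo, Zephyr, 11, 15, 1983), (23, Bo, Zephyr, 11, 15, 1986), (23, Bo, Zephyr, 11, 28, 1985), (23, Bo, Zephyr, 11, 28, 2001), (23, Bo, Zephyr, 11, 28, 2010), (23, Ivy, Omega, 22, 15, 1983), (23, Ivy, Omega, 22, 15, 1986), (23, Ivy, Omega, 22, 28, 1985), (23, Ivy, Omega, 22, 28, 2001), (23, Ivy, Omega, 22, 28, 2010), (23, Lee, Lyra, 10, 15, 1983), (23, Lee, Lyra, 10, 15, 1986), (23, Lee, Lyra, 10, 28, 1985), (23, Lee, Lyra, 10, 28, 2001), (23, Lee, Lyra, 10, 28, 2010), (23, Rae, Zephyr, 14, 15, 1983), (23, Rae, Zephyr, 14, 15, 1986), (23, Rae, Zephyr, 14, 28, 1985), (23, Rae, Zephyr, 14, 28, 2001), (23, Rae, Zephyr, 14, 28, 2010), (23, Sam, Helix, 30, 15, 1983), (23, Sam, Helix, 30, 15, 1986), (23, Sam, Helix, 30, 28, 1985), (23, Sam, Helix, 30, 28, 2001), (23, Sam, Helix, 30, 28, 2010), (40, Xia, Alpha, 17, 1, 1985), (40, Xia, Alpha, 17, 28, 1985), (40, Xia, Alpha, 17, 28, 2001), (40, Xia, Alpha, 17, 28, 2010)}.
σ[sid ≠ 17]: keep tuples satisfying sid ≠ 17 → {(23, Bo, Zephyr, 11, 15, 1983), (23, Bo, Zephyr, 11, 15, 1986), (23, Bo, Zephyr, 11, 28, 1985), (23, Bo, Zephyr, 11, 28, 2001), (23, Bo, Zephyr, 11, 28, 2010), (23, Ivy, Omega, 22, 15, 1983), (23, Ivy, Omega, 22, 15, 1986), (23, Ivy, Omega, 22, 28, 1985), (23, Ivy, Omega, 22, 28, 2001), (23, Ivy, Omega, 22, 28, 2010), (23, Lee, Lyra, 10, 15, 1983), (23, Lee, Lyra, 10, 15, 1986), (23, Lee, Lyra, 10, 28, 1985), (23, Lee, Lyra, 10, 28, 2001), (23, Lee, Lyra, 10, 28, 2010), (23, Rae, Zephyr, 14, 15, 1983), (23, Rae, Zephyr, 14, 15, 1986), (23, Rae, Zephyr, 14, 28, 1985), (23, Rae, Zephyr, 14, 28, 2001), (23, Rae, Zephyr, 14, 28, 2010), (23, Sam, Helix, 30, 15, 1983), (23, Sam, Helix, 30, 15, 1986), (23, Sam, Helix, 30, 28, 1985), (23, Sam, Helix, 30, 28, 2001), (23, Sam, Helix, 30, 28, 2010)}
Keep only column(s) aname (20 duplicate(s) eliminated): {Bo, Ivy, Lee, Rae, Sam}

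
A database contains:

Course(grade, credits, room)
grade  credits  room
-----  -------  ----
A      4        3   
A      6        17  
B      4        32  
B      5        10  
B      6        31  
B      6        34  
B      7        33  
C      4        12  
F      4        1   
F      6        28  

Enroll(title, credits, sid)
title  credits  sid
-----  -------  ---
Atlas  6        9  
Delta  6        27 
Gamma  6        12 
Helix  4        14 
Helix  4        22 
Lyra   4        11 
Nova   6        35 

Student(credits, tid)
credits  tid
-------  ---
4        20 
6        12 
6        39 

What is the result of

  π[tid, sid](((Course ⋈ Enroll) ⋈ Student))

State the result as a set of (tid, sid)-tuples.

{(12, 12), (12, 27), (12, 35), (12, 9), (20, 11), (20, 14), (20, 22), (39, 12), (39, 27), (39, 35), (39, 9)}

Course ⋈ Enroll (natural join on credits): {(A, 4, 3, Helix, 14), (A, 4, 3, Helix, 22), (A, 4, 3, Lyra, 11), (A, 6, 17, Atlas, 9), (A, 6, 17, Delta, 27), (A, 6, 17, Gamma, 12), (A, 6, 17, Nova, 35), (B, 4, 32, Helix, 14), (B, 4, 32, Helix, 22), (B, 4, 32, Lyra, 11), (B, 6, 31, Atlas, 9), (B, 6, 31, Delta, 27), (B, 6, 31, Gamma, 12), (B, 6, 31, Nova, 35), (B, 6, 34, Atlas, 9), (B, 6, 34, Delta, 27), (B, 6, 34, Gamma, 12), (B, 6, 34, Nova, 35), (C, 4, 12, Helix, 14), (C, 4, 12, Helix, 22), (C, 4, 12, Lyra, 11), (F, 4, 1, Helix, 14), (F, 4, 1, Helix, 22), (F, 4, 1, Lyra, 11), (F, 6, 28, Atlas, 9), (F, 6, 28, Delta, 27), (F, 6, 28, Gamma, 12), (F, 6, 28, Nova, 35)}
(Course ⋈ Enroll) ⋈ Student (natural join on credits): {(A, 4, 3, Helix, 14, 20), (A, 4, 3, Helix, 22, 20), (A, 4, 3, Lyra, 11, 20), (A, 6, 17, Atlas, 9, 12), (A, 6, 17, Atlas, 9, 39), (A, 6, 17, Delta, 27, 12), (A, 6, 17, Delta, 27, 39), (A, 6, 17, Gamma, 12, 12), (A, 6, 17, Gamma, 12, 39), (A, 6, 17, Nova, 35, 12), (A, 6, 17, Nova, 35, 39), (B, 4, 32, Helix, 14, 20), (B, 4, 32, Helix, 22, 20), (B, 4, 32, Lyra, 11, 20), (B, 6, 31, Atlas, 9, 12), (B, 6, 31, Atlas, 9, 39), (B, 6, 31, Delta, 27, 12), (B, 6, 31, Delta, 27, 39), (B, 6, 31, Gamma, 12, 12), (B, 6, 31, Gamma, 12, 39), (B, 6, 31, Nova, 35, 12), (B, 6, 31, Nova, 35, 39), (B, 6, 34, Atlas, 9, 12), (B, 6, 34, Atlas, 9, 39), (B, 6, 34, Delta, 27, 12), (B, 6, 34, Delta, 27, 39), (B, 6, 34, Gamma, 12, 12), (B, 6, 34, Gamma, 12, 39), (B, 6, 34, Nova, 35, 12), (B, 6, 34, Nova, 35, 39), (C, 4, 12, Helix, 14, 20), (C, 4, 12, Helix, 22, 20), (C, 4, 12, Lyra, 11, 20), (F, 4, 1, Helix, 14, 20), (F, 4, 1, Helix, 22, 20), (F, 4, 1, Lyra, 11, 20), (F, 6, 28, Atlas, 9, 12), (F, 6, 28, Atlas, 9, 39), (F, 6, 28, Delta, 27, 12), (F, 6, 28, Delta, 27, 39), (F, 6, 28, Gamma, 12, 12), (F, 6, 28, Gamma, 12, 39), (F, 6, 28, Nova, 35, 12), (F, 6, 28, Nova, 35, 39)}
π[tid, sid]: project onto (tid, sid) (33 duplicate(s) eliminated) → {(12, 12), (12, 27), (12, 35), (12, 9), (20, 11), (20, 14), (20, 22), (39, 12), (39, 27), (39, 35), (39, 9)}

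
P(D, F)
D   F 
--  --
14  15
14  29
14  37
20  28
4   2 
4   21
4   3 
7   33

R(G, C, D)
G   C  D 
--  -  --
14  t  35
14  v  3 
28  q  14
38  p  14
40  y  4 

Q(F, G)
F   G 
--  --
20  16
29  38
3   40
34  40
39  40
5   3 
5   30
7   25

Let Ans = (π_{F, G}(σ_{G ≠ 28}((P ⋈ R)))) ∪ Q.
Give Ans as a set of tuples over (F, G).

P ⋈ R (natural join on D): {(14, 15, 28, q), (14, 15, 38, p), (14, 29, 28, q), (14, 29, 38, p), (14, 37, 28, q), (14, 37, 38, p), (4, 2, 40, y), (4, 21, 40, y), (4, 3, 40, y)}
Apply σ_{G ≠ 28}; surviving tuples: {(14, 15, 38, p), (14, 29, 38, p), (14, 37, 38, p), (4, 2, 40, y), (4, 21, 40, y), (4, 3, 40, y)}
π[F, G]: project onto (F, G) → {(15, 38), (2, 40), (21, 40), (29, 38), (3, 40), (37, 38)}
Set union of the two operands is {(15, 38), (2, 40), (20, 16), (21, 40), (29, 38), (3, 40), (34, 40), (37, 38), (39, 40), (5, 3), (5, 30), (7, 25)}.

{(15, 38), (2, 40), (20, 16), (21, 40), (29, 38), (3, 40), (34, 40), (37, 38), (39, 40), (5, 3), (5, 30), (7, 25)}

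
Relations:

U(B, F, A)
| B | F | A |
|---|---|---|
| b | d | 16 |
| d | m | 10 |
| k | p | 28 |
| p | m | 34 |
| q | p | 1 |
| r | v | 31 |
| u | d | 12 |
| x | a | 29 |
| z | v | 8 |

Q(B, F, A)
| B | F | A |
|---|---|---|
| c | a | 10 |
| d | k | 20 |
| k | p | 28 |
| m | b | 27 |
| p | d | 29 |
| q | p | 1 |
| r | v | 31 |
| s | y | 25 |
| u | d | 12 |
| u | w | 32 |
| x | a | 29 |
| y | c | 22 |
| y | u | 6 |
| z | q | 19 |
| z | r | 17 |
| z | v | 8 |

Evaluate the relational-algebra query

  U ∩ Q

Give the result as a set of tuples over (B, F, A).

{(k, p, 28), (q, p, 1), (r, v, 31), (u, d, 12), (x, a, 29), (z, v, 8)}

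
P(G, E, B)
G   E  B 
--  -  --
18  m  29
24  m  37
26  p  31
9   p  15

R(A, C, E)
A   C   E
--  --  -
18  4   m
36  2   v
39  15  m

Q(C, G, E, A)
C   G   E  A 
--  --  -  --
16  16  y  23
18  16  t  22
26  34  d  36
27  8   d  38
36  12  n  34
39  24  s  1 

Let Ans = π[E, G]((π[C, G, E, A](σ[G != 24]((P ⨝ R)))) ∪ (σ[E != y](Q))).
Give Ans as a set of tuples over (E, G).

{(d, 34), (d, 8), (m, 18), (n, 12), (s, 24), (t, 16)}

P ⋈ R (natural join on E): {(18, m, 29, 18, 4), (18, m, 29, 39, 15), (24, m, 37, 18, 4), (24, m, 37, 39, 15)}
Apply σ_{G != 24}; surviving tuples: {(18, m, 29, 18, 4), (18, m, 29, 39, 15)}
Keep only column(s) C, G, E, A: {(15, 18, m, 39), (4, 18, m, 18)}
Apply σ_{E != y}; surviving tuples: {(18, 16, t, 22), (26, 34, d, 36), (27, 8, d, 38), (36, 12, n, 34), (39, 24, s, 1)}
Union: {(15, 18, m, 39), (4, 18, m, 18)} with {(18, 16, t, 22), (26, 34, d, 36), (27, 8, d, 38), (36, 12, n, 34), (39, 24, s, 1)} → {(15, 18, m, 39), (18, 16, t, 22), (26, 34, d, 36), (27, 8, d, 38), (36, 12, n, 34), (39, 24, s, 1), (4, 18, m, 18)}
Keep only column(s) E, G (1 duplicate(s) eliminated): {(d, 34), (d, 8), (m, 18), (n, 12), (s, 24), (t, 16)}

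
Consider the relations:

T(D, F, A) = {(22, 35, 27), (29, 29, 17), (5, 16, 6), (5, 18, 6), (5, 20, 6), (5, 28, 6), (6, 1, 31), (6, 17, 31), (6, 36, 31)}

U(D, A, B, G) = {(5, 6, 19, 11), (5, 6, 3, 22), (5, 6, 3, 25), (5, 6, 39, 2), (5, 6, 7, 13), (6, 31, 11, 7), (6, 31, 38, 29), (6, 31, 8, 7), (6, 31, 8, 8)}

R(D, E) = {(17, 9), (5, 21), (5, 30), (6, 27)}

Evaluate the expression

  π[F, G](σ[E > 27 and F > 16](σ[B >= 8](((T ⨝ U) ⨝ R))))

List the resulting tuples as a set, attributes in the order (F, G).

Natural join on D, A: {(5, 16, 6, 19, 11), (5, 16, 6, 3, 22), (5, 16, 6, 3, 25), (5, 16, 6, 39, 2), (5, 16, 6, 7, 13), (5, 18, 6, 19, 11), (5, 18, 6, 3, 22), (5, 18, 6, 3, 25), (5, 18, 6, 39, 2), (5, 18, 6, 7, 13), (5, 20, 6, 19, 11), (5, 20, 6, 3, 22), (5, 20, 6, 3, 25), (5, 20, 6, 39, 2), (5, 20, 6, 7, 13), (5, 28, 6, 19, 11), (5, 28, 6, 3, 22), (5, 28, 6, 3, 25), (5, 28, 6, 39, 2), (5, 28, 6, 7, 13), (6, 1, 31, 11, 7), (6, 1, 31, 38, 29), (6, 1, 31, 8, 7), (6, 1, 31, 8, 8), (6, 17, 31, 11, 7), (6, 17, 31, 38, 29), (6, 17, 31, 8, 7), (6, 17, 31, 8, 8), (6, 36, 31, 11, 7), (6, 36, 31, 38, 29), (6, 36, 31, 8, 7), (6, 36, 31, 8, 8)}
Natural join on D: {(5, 16, 6, 19, 11, 21), (5, 16, 6, 19, 11, 30), (5, 16, 6, 3, 22, 21), (5, 16, 6, 3, 22, 30), (5, 16, 6, 3, 25, 21), (5, 16, 6, 3, 25, 30), (5, 16, 6, 39, 2, 21), (5, 16, 6, 39, 2, 30), (5, 16, 6, 7, 13, 21), (5, 16, 6, 7, 13, 30), (5, 18, 6, 19, 11, 21), (5, 18, 6, 19, 11, 30), (5, 18, 6, 3, 22, 21), (5, 18, 6, 3, 22, 30), (5, 18, 6, 3, 25, 21), (5, 18, 6, 3, 25, 30), (5, 18, 6, 39, 2, 21), (5, 18, 6, 39, 2, 30), (5, 18, 6, 7, 13, 21), (5, 18, 6, 7, 13, 30), (5, 20, 6, 19, 11, 21), (5, 20, 6, 19, 11, 30), (5, 20, 6, 3, 22, 21), (5, 20, 6, 3, 22, 30), (5, 20, 6, 3, 25, 21), (5, 20, 6, 3, 25, 30), (5, 20, 6, 39, 2, 21), (5, 20, 6, 39, 2, 30), (5, 20, 6, 7, 13, 21), (5, 20, 6, 7, 13, 30), (5, 28, 6, 19, 11, 21), (5, 28, 6, 19, 11, 30), (5, 28, 6, 3, 22, 21), (5, 28, 6, 3, 22, 30), (5, 28, 6, 3, 25, 21), (5, 28, 6, 3, 25, 30), (5, 28, 6, 39, 2, 21), (5, 28, 6, 39, 2, 30), (5, 28, 6, 7, 13, 21), (5, 28, 6, 7, 13, 30), (6, 1, 31, 11, 7, 27), (6, 1, 31, 38, 29, 27), (6, 1, 31, 8, 7, 27), (6, 1, 31, 8, 8, 27), (6, 17, 31, 11, 7, 27), (6, 17, 31, 38, 29, 27), (6, 17, 31, 8, 7, 27), (6, 17, 31, 8, 8, 27), (6, 36, 31, 11, 7, 27), (6, 36, 31, 38, 29, 27), (6, 36, 31, 8, 7, 27), (6, 36, 31, 8, 8, 27)}
Selection B >= 8: {(5, 16, 6, 19, 11, 21), (5, 16, 6, 19, 11, 30), (5, 16, 6, 39, 2, 21), (5, 16, 6, 39, 2, 30), (5, 18, 6, 19, 11, 21), (5, 18, 6, 19, 11, 30), (5, 18, 6, 39, 2, 21), (5, 18, 6, 39, 2, 30), (5, 20, 6, 19, 11, 21), (5, 20, 6, 19, 11, 30), (5, 20, 6, 39, 2, 21), (5, 20, 6, 39, 2, 30), (5, 28, 6, 19, 11, 21), (5, 28, 6, 19, 11, 30), (5, 28, 6, 39, 2, 21), (5, 28, 6, 39, 2, 30), (6, 1, 31, 11, 7, 27), (6, 1, 31, 38, 29, 27), (6, 1, 31, 8, 7, 27), (6, 1, 31, 8, 8, 27), (6, 17, 31, 11, 7, 27), (6, 17, 31, 38, 29, 27), (6, 17, 31, 8, 7, 27), (6, 17, 31, 8, 8, 27), (6, 36, 31, 11, 7, 27), (6, 36, 31, 38, 29, 27), (6, 36, 31, 8, 7, 27), (6, 36, 31, 8, 8, 27)}
Selection E > 27 and F > 16: {(5, 18, 6, 19, 11, 30), (5, 18, 6, 39, 2, 30), (5, 20, 6, 19, 11, 30), (5, 20, 6, 39, 2, 30), (5, 28, 6, 19, 11, 30), (5, 28, 6, 39, 2, 30)}
π_{F, G} gives {(18, 11), (18, 2), (20, 11), (20, 2), (28, 11), (28, 2)}.

{(18, 11), (18, 2), (20, 11), (20, 2), (28, 11), (28, 2)}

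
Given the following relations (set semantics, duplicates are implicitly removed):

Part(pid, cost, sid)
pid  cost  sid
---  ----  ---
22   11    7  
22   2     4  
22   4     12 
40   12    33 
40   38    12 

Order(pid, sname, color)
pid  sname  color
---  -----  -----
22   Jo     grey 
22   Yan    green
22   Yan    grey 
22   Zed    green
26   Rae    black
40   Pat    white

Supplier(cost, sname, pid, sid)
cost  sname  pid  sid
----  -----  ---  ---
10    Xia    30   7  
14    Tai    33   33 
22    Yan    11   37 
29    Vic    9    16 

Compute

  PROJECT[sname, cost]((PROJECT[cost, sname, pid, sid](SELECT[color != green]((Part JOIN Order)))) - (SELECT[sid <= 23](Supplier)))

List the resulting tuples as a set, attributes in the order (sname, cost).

Natural join on pid: {(22, 11, 7, Jo, grey), (22, 11, 7, Yan, green), (22, 11, 7, Yan, grey), (22, 11, 7, Zed, green), (22, 2, 4, Jo, grey), (22, 2, 4, Yan, green), (22, 2, 4, Yan, grey), (22, 2, 4, Zed, green), (22, 4, 12, Jo, grey), (22, 4, 12, Yan, green), (22, 4, 12, Yan, grey), (22, 4, 12, Zed, green), (40, 12, 33, Pat, white), (40, 38, 12, Pat, white)}
Filtering on color != green leaves {(22, 11, 7, Jo, grey), (22, 11, 7, Yan, grey), (22, 2, 4, Jo, grey), (22, 2, 4, Yan, grey), (22, 4, 12, Jo, grey), (22, 4, 12, Yan, grey), (40, 12, 33, Pat, white), (40, 38, 12, Pat, white)}.
Keep only column(s) cost, sname, pid, sid: {(11, Jo, 22, 7), (11, Yan, 22, 7), (12, Pat, 40, 33), (2, Jo, 22, 4), (2, Yan, 22, 4), (38, Pat, 40, 12), (4, Jo, 22, 12), (4, Yan, 22, 12)}
Filtering on sid <= 23 leaves {(10, Xia, 30, 7), (29, Vic, 9, 16)}.
Difference: {(11, Jo, 22, 7), (11, Yan, 22, 7), (12, Pat, 40, 33), (2, Jo, 22, 4), (2, Yan, 22, 4), (38, Pat, 40, 12), (4, Jo, 22, 12), (4, Yan, 22, 12)} with {(10, Xia, 30, 7), (29, Vic, 9, 16)} → {(11, Jo, 22, 7), (11, Yan, 22, 7), (12, Pat, 40, 33), (2, Jo, 22, 4), (2, Yan, 22, 4), (38, Pat, 40, 12), (4, Jo, 22, 12), (4, Yan, 22, 12)}
Keep only column(s) sname, cost: {(Jo, 11), (Jo, 2), (Jo, 4), (Pat, 12), (Pat, 38), (Yan, 11), (Yan, 2), (Yan, 4)}

{(Jo, 11), (Jo, 2), (Jo, 4), (Pat, 12), (Pat, 38), (Yan, 11), (Yan, 2), (Yan, 4)}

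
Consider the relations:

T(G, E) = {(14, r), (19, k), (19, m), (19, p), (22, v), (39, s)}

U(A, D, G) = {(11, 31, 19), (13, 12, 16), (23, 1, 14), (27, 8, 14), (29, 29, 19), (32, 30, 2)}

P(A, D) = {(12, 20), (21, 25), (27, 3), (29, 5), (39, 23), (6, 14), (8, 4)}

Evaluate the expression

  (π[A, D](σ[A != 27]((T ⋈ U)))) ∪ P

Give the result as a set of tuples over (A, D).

Joining T and U on G yields {(14, r, 23, 1), (14, r, 27, 8), (19, k, 11, 31), (19, k, 29, 29), (19, m, 11, 31), (19, m, 29, 29), (19, p, 11, 31), (19, p, 29, 29)}.
Selection A != 27: {(14, r, 23, 1), (19, k, 11, 31), (19, k, 29, 29), (19, m, 11, 31), (19, m, 29, 29), (19, p, 11, 31), (19, p, 29, 29)}
Projecting to A, D (4 duplicate(s) eliminated): {(11, 31), (23, 1), (29, 29)}
Union: {(11, 31), (23, 1), (29, 29)} with {(12, 20), (21, 25), (27, 3), (29, 5), (39, 23), (6, 14), (8, 4)} → {(11, 31), (12, 20), (21, 25), (23, 1), (27, 3), (29, 29), (29, 5), (39, 23), (6, 14), (8, 4)}

{(11, 31), (12, 20), (21, 25), (23, 1), (27, 3), (29, 29), (29, 5), (39, 23), (6, 14), (8, 4)}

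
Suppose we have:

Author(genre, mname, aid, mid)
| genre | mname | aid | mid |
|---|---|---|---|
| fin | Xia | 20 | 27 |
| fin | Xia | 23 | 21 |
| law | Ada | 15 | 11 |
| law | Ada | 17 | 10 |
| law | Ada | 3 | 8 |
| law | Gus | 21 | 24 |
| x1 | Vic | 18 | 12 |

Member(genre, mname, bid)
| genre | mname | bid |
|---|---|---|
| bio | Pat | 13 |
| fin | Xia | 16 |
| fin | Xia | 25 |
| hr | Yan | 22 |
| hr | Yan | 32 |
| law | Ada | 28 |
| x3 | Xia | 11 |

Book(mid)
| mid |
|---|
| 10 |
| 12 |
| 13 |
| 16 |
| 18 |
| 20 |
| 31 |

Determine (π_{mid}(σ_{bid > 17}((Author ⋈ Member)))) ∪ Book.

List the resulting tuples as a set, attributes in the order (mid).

{10, 11, 12, 13, 16, 18, 20, 21, 27, 31, 8}

Author ⋈ Member (natural join on genre, mname): {(fin, Xia, 20, 27, 16), (fin, Xia, 20, 27, 25), (fin, Xia, 23, 21, 16), (fin, Xia, 23, 21, 25), (law, Ada, 15, 11, 28), (law, Ada, 17, 10, 28), (law, Ada, 3, 8, 28)}
Filtering on bid > 17 leaves {(fin, Xia, 20, 27, 25), (fin, Xia, 23, 21, 25), (law, Ada, 15, 11, 28), (law, Ada, 17, 10, 28), (law, Ada, 3, 8, 28)}.
Keep only column(s) mid: {10, 11, 21, 27, 8}
Union: {10, 11, 21, 27, 8} with {10, 12, 13, 16, 18, 20, 31} → {10, 11, 12, 13, 16, 18, 20, 21, 27, 31, 8}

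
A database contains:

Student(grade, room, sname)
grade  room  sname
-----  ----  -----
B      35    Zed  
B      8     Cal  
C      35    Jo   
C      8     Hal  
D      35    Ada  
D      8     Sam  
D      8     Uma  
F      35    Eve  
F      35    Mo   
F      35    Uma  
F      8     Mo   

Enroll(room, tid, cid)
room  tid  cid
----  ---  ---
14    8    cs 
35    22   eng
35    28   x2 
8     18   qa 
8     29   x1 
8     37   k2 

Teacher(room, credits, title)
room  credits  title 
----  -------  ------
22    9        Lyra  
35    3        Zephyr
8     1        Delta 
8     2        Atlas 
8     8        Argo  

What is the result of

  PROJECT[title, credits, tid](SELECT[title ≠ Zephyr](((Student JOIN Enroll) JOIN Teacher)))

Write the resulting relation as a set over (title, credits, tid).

{(Argo, 8, 18), (Argo, 8, 29), (Argo, 8, 37), (Atlas, 2, 18), (Atlas, 2, 29), (Atlas, 2, 37), (Delta, 1, 18), (Delta, 1, 29), (Delta, 1, 37)}

Student ⋈ Enroll (natural join on room): {(B, 35, Zed, 22, eng), (B, 35, Zed, 28, x2), (B, 8, Cal, 18, qa), (B, 8, Cal, 29, x1), (B, 8, Cal, 37, k2), (C, 35, Jo, 22, eng), (C, 35, Jo, 28, x2), (C, 8, Hal, 18, qa), (C, 8, Hal, 29, x1), (C, 8, Hal, 37, k2), (D, 35, Ada, 22, eng), (D, 35, Ada, 28, x2), (D, 8, Sam, 18, qa), (D, 8, Sam, 29, x1), (D, 8, Sam, 37, k2), (D, 8, Uma, 18, qa), (D, 8, Uma, 29, x1), (D, 8, Uma, 37, k2), (F, 35, Eve, 22, eng), (F, 35, Eve, 28, x2), (F, 35, Mo, 22, eng), (F, 35, Mo, 28, x2), (F, 35, Uma, 22, eng), (F, 35, Uma, 28, x2), (F, 8, Mo, 18, qa), (F, 8, Mo, 29, x1), (F, 8, Mo, 37, k2)}
(Student JOIN Enroll) ⋈ Teacher (natural join on room): {(B, 35, Zed, 22, eng, 3, Zephyr), (B, 35, Zed, 28, x2, 3, Zephyr), (B, 8, Cal, 18, qa, 1, Delta), (B, 8, Cal, 18, qa, 2, Atlas), (B, 8, Cal, 18, qa, 8, Argo), (B, 8, Cal, 29, x1, 1, Delta), (B, 8, Cal, 29, x1, 2, Atlas), (B, 8, Cal, 29, x1, 8, Argo), (B, 8, Cal, 37, k2, 1, Delta), (B, 8, Cal, 37, k2, 2, Atlas), (B, 8, Cal, 37, k2, 8, Argo), (C, 35, Jo, 22, eng, 3, Zephyr), (C, 35, Jo, 28, x2, 3, Zephyr), (C, 8, Hal, 18, qa, 1, Delta), (C, 8, Hal, 18, qa, 2, Atlas), (C, 8, Hal, 18, qa, 8, Argo), (C, 8, Hal, 29, x1, 1, Delta), (C, 8, Hal, 29, x1, 2, Atlas), (C, 8, Hal, 29, x1, 8, Argo), (C, 8, Hal, 37, k2, 1, Delta), (C, 8, Hal, 37, k2, 2, Atlas), (C, 8, Hal, 37, k2, 8, Argo), (D, 35, Ada, 22, eng, 3, Zephyr), (D, 35, Ada, 28, x2, 3, Zephyr), (D, 8, Sam, 18, qa, 1, Delta), (D, 8, Sam, 18, qa, 2, Atlas), (D, 8, Sam, 18, qa, 8, Argo), (D, 8, Sam, 29, x1, 1, Delta), (D, 8, Sam, 29, x1, 2, Atlas), (D, 8, Sam, 29, x1, 8, Argo), (D, 8, Sam, 37, k2, 1, Delta), (D, 8, Sam, 37, k2, 2, Atlas), (D, 8, Sam, 37, k2, 8, Argo), (D, 8, Uma, 18, qa, 1, Delta), (D, 8, Uma, 18, qa, 2, Atlas), (D, 8, Uma, 18, qa, 8, Argo), (D, 8, Uma, 29, x1, 1, Delta), (D, 8, Uma, 29, x1, 2, Atlas), (D, 8, Uma, 29, x1, 8, Argo), (D, 8, Uma, 37, k2, 1, Delta), (D, 8, Uma, 37, k2, 2, Atlas), (D, 8, Uma, 37, k2, 8, Argo), (F, 35, Eve, 22, eng, 3, Zephyr), (F, 35, Eve, 28, x2, 3, Zephyr), (F, 35, Mo, 22, eng, 3, Zephyr), (F, 35, Mo, 28, x2, 3, Zephyr), (F, 35, Uma, 22, eng, 3, Zephyr), (F, 35, Uma, 28, x2, 3, Zephyr), (F, 8, Mo, 18, qa, 1, Delta), (F, 8, Mo, 18, qa, 2, Atlas), (F, 8, Mo, 18, qa, 8, Argo), (F, 8, Mo, 29, x1, 1, Delta), (F, 8, Mo, 29, x1, 2, Atlas), (F, 8, Mo, 29, x1, 8, Argo), (F, 8, Mo, 37, k2, 1, Delta), (F, 8, Mo, 37, k2, 2, Atlas), (F, 8, Mo, 37, k2, 8, Argo)}
σ[title ≠ Zephyr]: keep tuples satisfying title ≠ Zephyr → {(B, 8, Cal, 18, qa, 1, Delta), (B, 8, Cal, 18, qa, 2, Atlas), (B, 8, Cal, 18, qa, 8, Argo), (B, 8, Cal, 29, x1, 1, Delta), (B, 8, Cal, 29, x1, 2, Atlas), (B, 8, Cal, 29, x1, 8, Argo), (B, 8, Cal, 37, k2, 1, Delta), (B, 8, Cal, 37, k2, 2, Atlas), (B, 8, Cal, 37, k2, 8, Argo), (C, 8, Hal, 18, qa, 1, Delta), (C, 8, Hal, 18, qa, 2, Atlas), (C, 8, Hal, 18, qa, 8, Argo), (C, 8, Hal, 29, x1, 1, Delta), (C, 8, Hal, 29, x1, 2, Atlas), (C, 8, Hal, 29, x1, 8, Argo), (C, 8, Hal, 37, k2, 1, Delta), (C, 8, Hal, 37, k2, 2, Atlas), (C, 8, Hal, 37, k2, 8, Argo), (D, 8, Sam, 18, qa, 1, Delta), (D, 8, Sam, 18, qa, 2, Atlas), (D, 8, Sam, 18, qa, 8, Argo), (D, 8, Sam, 29, x1, 1, Delta), (D, 8, Sam, 29, x1, 2, Atlas), (D, 8, Sam, 29, x1, 8, Argo), (D, 8, Sam, 37, k2, 1, Delta), (D, 8, Sam, 37, k2, 2, Atlas), (D, 8, Sam, 37, k2, 8, Argo), (D, 8, Uma, 18, qa, 1, Delta), (D, 8, Uma, 18, qa, 2, Atlas), (D, 8, Uma, 18, qa, 8, Argo), (D, 8, Uma, 29, x1, 1, Delta), (D, 8, Uma, 29, x1, 2, Atlas), (D, 8, Uma, 29, x1, 8, Argo), (D, 8, Uma, 37, k2, 1, Delta), (D, 8, Uma, 37, k2, 2, Atlas), (D, 8, Uma, 37, k2, 8, Argo), (F, 8, Mo, 18, qa, 1, Delta), (F, 8, Mo, 18, qa, 2, Atlas), (F, 8, Mo, 18, qa, 8, Argo), (F, 8, Mo, 29, x1, 1, Delta), (F, 8, Mo, 29, x1, 2, Atlas), (F, 8, Mo, 29, x1, 8, Argo), (F, 8, Mo, 37, k2, 1, Delta), (F, 8, Mo, 37, k2, 2, Atlas), (F, 8, Mo, 37, k2, 8, Argo)}
Keep only column(s) title, credits, tid (36 duplicate(s) eliminated): {(Argo, 8, 18), (Argo, 8, 29), (Argo, 8, 37), (Atlas, 2, 18), (Atlas, 2, 29), (Atlas, 2, 37), (Delta, 1, 18), (Delta, 1, 29), (Delta, 1, 37)}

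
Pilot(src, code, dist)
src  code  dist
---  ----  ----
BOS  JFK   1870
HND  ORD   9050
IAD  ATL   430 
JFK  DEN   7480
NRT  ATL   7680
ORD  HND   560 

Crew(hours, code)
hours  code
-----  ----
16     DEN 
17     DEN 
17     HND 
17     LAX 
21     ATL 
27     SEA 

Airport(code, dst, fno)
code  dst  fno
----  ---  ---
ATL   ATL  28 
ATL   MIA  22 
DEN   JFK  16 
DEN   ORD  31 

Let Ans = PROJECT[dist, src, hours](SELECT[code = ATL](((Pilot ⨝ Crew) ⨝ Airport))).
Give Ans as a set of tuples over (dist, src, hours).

Joining Pilot and Crew on code yields {(IAD, ATL, 430, 21), (JFK, DEN, 7480, 16), (JFK, DEN, 7480, 17), (NRT, ATL, 7680, 21), (ORD, HND, 560, 17)}.
Joining (Pilot ⨝ Crew) and Airport on code yields {(IAD, ATL, 430, 21, ATL, 28), (IAD, ATL, 430, 21, MIA, 22), (JFK, DEN, 7480, 16, JFK, 16), (JFK, DEN, 7480, 16, ORD, 31), (JFK, DEN, 7480, 17, JFK, 16), (JFK, DEN, 7480, 17, ORD, 31), (NRT, ATL, 7680, 21, ATL, 28), (NRT, ATL, 7680, 21, MIA, 22)}.
Filtering on code = ATL leaves {(IAD, ATL, 430, 21, ATL, 28), (IAD, ATL, 430, 21, MIA, 22), (NRT, ATL, 7680, 21, ATL, 28), (NRT, ATL, 7680, 21, MIA, 22)}.
Projecting to dist, src, hours (2 duplicate(s) eliminated): {(430, IAD, 21), (7680, NRT, 21)}

{(430, IAD, 21), (7680, NRT, 21)}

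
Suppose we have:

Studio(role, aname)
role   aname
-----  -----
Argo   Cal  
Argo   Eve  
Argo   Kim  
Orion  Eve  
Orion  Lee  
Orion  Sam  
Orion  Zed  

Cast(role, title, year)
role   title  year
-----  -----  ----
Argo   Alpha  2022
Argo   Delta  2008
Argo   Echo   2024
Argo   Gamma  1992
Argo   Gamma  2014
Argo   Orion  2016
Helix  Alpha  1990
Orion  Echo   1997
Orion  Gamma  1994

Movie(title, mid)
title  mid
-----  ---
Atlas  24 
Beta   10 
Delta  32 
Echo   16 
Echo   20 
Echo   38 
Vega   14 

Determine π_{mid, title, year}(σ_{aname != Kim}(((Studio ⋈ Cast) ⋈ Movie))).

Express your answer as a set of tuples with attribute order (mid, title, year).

{(16, Echo, 1997), (16, Echo, 2024), (20, Echo, 1997), (20, Echo, 2024), (32, Delta, 2008), (38, Echo, 1997), (38, Echo, 2024)}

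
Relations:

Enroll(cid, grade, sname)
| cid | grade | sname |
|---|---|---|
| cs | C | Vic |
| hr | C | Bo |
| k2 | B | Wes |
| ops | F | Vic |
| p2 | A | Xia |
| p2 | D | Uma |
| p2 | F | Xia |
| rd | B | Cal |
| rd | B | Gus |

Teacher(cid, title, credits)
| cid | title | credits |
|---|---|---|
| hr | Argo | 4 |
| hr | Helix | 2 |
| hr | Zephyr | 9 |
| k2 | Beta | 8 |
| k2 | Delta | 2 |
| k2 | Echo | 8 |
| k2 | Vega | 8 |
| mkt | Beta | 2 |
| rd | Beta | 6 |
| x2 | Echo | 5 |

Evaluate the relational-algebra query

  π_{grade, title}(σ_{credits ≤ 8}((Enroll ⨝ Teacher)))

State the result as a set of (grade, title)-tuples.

Enroll ⋈ Teacher (natural join on cid): {(hr, C, Bo, Argo, 4), (hr, C, Bo, Helix, 2), (hr, C, Bo, Zephyr, 9), (k2, B, Wes, Beta, 8), (k2, B, Wes, Delta, 2), (k2, B, Wes, Echo, 8), (k2, B, Wes, Vega, 8), (rd, B, Cal, Beta, 6), (rd, B, Gus, Beta, 6)}
σ[credits ≤ 8]: keep tuples satisfying credits ≤ 8 → {(hr, C, Bo, Argo, 4), (hr, C, Bo, Helix, 2), (k2, B, Wes, Beta, 8), (k2, B, Wes, Delta, 2), (k2, B, Wes, Echo, 8), (k2, B, Wes, Vega, 8), (rd, B, Cal, Beta, 6), (rd, B, Gus, Beta, 6)}
π[grade, title]: project onto (grade, title) (2 duplicate(s) eliminated) → {(B, Beta), (B, Delta), (B, Echo), (B, Vega), (C, Argo), (C, Helix)}

{(B, Beta), (B, Delta), (B, Echo), (B, Vega), (C, Argo), (C, Helix)}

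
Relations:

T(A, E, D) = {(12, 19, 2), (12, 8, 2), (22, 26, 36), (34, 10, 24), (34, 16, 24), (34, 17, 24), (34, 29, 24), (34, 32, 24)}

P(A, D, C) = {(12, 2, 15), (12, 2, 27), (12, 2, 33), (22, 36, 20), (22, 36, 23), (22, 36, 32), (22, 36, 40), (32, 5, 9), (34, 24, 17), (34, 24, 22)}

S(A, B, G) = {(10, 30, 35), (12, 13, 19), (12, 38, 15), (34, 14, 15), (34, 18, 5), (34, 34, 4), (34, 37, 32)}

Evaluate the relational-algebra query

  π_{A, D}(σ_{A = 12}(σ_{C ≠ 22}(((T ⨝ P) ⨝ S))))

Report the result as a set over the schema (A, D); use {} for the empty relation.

T ⋈ P (natural join on A, D): {(12, 19, 2, 15), (12, 19, 2, 27), (12, 19, 2, 33), (12, 8, 2, 15), (12, 8, 2, 27), (12, 8, 2, 33), (22, 26, 36, 20), (22, 26, 36, 23), (22, 26, 36, 32), (22, 26, 36, 40), (34, 10, 24, 17), (34, 10, 24, 22), (34, 16, 24, 17), (34, 16, 24, 22), (34, 17, 24, 17), (34, 17, 24, 22), (34, 29, 24, 17), (34, 29, 24, 22), (34, 32, 24, 17), (34, 32, 24, 22)}
(T ⨝ P) ⋈ S (natural join on A): {(12, 19, 2, 15, 13, 19), (12, 19, 2, 15, 38, 15), (12, 19, 2, 27, 13, 19), (12, 19, 2, 27, 38, 15), (12, 19, 2, 33, 13, 19), (12, 19, 2, 33, 38, 15), (12, 8, 2, 15, 13, 19), (12, 8, 2, 15, 38, 15), (12, 8, 2, 27, 13, 19), (12, 8, 2, 27, 38, 15), (12, 8, 2, 33, 13, 19), (12, 8, 2, 33, 38, 15), (34, 10, 24, 17, 14, 15), (34, 10, 24, 17, 18, 5), (34, 10, 24, 17, 34, 4), (34, 10, 24, 17, 37, 32), (34, 10, 24, 22, 14, 15), (34, 10, 24, 22, 18, 5), (34, 10, 24, 22, 34, 4), (34, 10, 24, 22, 37, 32), (34, 16, 24, 17, 14, 15), (34, 16, 24, 17, 18, 5), (34, 16, 24, 17, 34, 4), (34, 16, 24, 17, 37, 32), (34, 16, 24, 22, 14, 15), (34, 16, 24, 22, 18, 5), (34, 16, 24, 22, 34, 4), (34, 16, 24, 22, 37, 32), (34, 17, 24, 17, 14, 15), (34, 17, 24, 17, 18, 5), (34, 17, 24, 17, 34, 4), (34, 17, 24, 17, 37, 32), (34, 17, 24, 22, 14, 15), (34, 17, 24, 22, 18, 5), (34, 17, 24, 22, 34, 4), (34, 17, 24, 22, 37, 32), (34, 29, 24, 17, 14, 15), (34, 29, 24, 17, 18, 5), (34, 29, 24, 17, 34, 4), (34, 29, 24, 17, 37, 32), (34, 29, 24, 22, 14, 15), (34, 29, 24, 22, 18, 5), (34, 29, 24, 22, 34, 4), (34, 29, 24, 22, 37, 32), (34, 32, 24, 17, 14, 15), (34, 32, 24, 17, 18, 5), (34, 32, 24, 17, 34, 4), (34, 32, 24, 17, 37, 32), (34, 32, 24, 22, 14, 15), (34, 32, 24, 22, 18, 5), (34, 32, 24, 22, 34, 4), (34, 32, 24, 22, 37, 32)}
σ[C ≠ 22]: keep tuples satisfying C ≠ 22 → {(12, 19, 2, 15, 13, 19), (12, 19, 2, 15, 38, 15), (12, 19, 2, 27, 13, 19), (12, 19, 2, 27, 38, 15), (12, 19, 2, 33, 13, 19), (12, 19, 2, 33, 38, 15), (12, 8, 2, 15, 13, 19), (12, 8, 2, 15, 38, 15), (12, 8, 2, 27, 13, 19), (12, 8, 2, 27, 38, 15), (12, 8, 2, 33, 13, 19), (12, 8, 2, 33, 38, 15), (34, 10, 24, 17, 14, 15), (34, 10, 24, 17, 18, 5), (34, 10, 24, 17, 34, 4), (34, 10, 24, 17, 37, 32), (34, 16, 24, 17, 14, 15), (34, 16, 24, 17, 18, 5), (34, 16, 24, 17, 34, 4), (34, 16, 24, 17, 37, 32), (34, 17, 24, 17, 14, 15), (34, 17, 24, 17, 18, 5), (34, 17, 24, 17, 34, 4), (34, 17, 24, 17, 37, 32), (34, 29, 24, 17, 14, 15), (34, 29, 24, 17, 18, 5), (34, 29, 24, 17, 34, 4), (34, 29, 24, 17, 37, 32), (34, 32, 24, 17, 14, 15), (34, 32, 24, 17, 18, 5), (34, 32, 24, 17, 34, 4), (34, 32, 24, 17, 37, 32)}
σ[A = 12]: keep tuples satisfying A = 12 → {(12, 19, 2, 15, 13, 19), (12, 19, 2, 15, 38, 15), (12, 19, 2, 27, 13, 19), (12, 19, 2, 27, 38, 15), (12, 19, 2, 33, 13, 19), (12, 19, 2, 33, 38, 15), (12, 8, 2, 15, 13, 19), (12, 8, 2, 15, 38, 15), (12, 8, 2, 27, 13, 19), (12, 8, 2, 27, 38, 15), (12, 8, 2, 33, 13, 19), (12, 8, 2, 33, 38, 15)}
Projecting to A, D (11 duplicate(s) eliminated): {(12, 2)}

{(12, 2)}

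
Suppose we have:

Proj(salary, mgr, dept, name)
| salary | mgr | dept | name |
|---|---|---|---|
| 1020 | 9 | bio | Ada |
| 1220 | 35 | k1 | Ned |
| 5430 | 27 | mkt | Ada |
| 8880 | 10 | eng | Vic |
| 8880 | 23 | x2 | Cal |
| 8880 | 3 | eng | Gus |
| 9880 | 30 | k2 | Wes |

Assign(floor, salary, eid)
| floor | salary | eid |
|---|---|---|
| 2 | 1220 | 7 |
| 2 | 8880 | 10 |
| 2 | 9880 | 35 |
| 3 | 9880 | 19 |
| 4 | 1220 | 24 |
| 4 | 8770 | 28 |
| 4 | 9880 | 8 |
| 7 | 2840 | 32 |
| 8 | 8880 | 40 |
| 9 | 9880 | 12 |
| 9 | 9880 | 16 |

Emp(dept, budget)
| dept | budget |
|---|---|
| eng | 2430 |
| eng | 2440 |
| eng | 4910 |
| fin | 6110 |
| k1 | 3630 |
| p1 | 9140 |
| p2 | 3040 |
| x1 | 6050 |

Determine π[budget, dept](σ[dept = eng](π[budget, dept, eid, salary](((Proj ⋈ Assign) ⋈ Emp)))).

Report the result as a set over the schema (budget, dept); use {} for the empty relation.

{(2430, eng), (2440, eng), (4910, eng)}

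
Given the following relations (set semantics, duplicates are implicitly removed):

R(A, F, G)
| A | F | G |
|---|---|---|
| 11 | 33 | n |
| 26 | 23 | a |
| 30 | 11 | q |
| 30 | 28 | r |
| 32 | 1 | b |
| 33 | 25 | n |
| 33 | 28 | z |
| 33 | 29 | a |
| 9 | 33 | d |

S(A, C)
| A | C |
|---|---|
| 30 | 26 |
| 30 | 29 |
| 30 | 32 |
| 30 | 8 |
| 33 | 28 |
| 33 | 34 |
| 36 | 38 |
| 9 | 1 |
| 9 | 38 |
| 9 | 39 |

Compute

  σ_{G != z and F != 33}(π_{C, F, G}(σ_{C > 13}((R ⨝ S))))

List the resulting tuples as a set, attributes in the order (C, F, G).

{(26, 11, q), (26, 28, r), (28, 25, n), (28, 29, a), (29, 11, q), (29, 28, r), (32, 11, q), (32, 28, r), (34, 25, n), (34, 29, a)}

R ⋈ S (natural join on A): {(30, 11, q, 26), (30, 11, q, 29), (30, 11, q, 32), (30, 11, q, 8), (30, 28, r, 26), (30, 28, r, 29), (30, 28, r, 32), (30, 28, r, 8), (33, 25, n, 28), (33, 25, n, 34), (33, 28, z, 28), (33, 28, z, 34), (33, 29, a, 28), (33, 29, a, 34), (9, 33, d, 1), (9, 33, d, 38), (9, 33, d, 39)}
Apply σ_{C > 13}; surviving tuples: {(30, 11, q, 26), (30, 11, q, 29), (30, 11, q, 32), (30, 28, r, 26), (30, 28, r, 29), (30, 28, r, 32), (33, 25, n, 28), (33, 25, n, 34), (33, 28, z, 28), (33, 28, z, 34), (33, 29, a, 28), (33, 29, a, 34), (9, 33, d, 38), (9, 33, d, 39)}
π_{C, F, G} gives {(26, 11, q), (26, 28, r), (28, 25, n), (28, 28, z), (28, 29, a), (29, 11, q), (29, 28, r), (32, 11, q), (32, 28, r), (34, 25, n), (34, 28, z), (34, 29, a), (38, 33, d), (39, 33, d)}.
Apply σ_{G != z and F != 33}; surviving tuples: {(26, 11, q), (26, 28, r), (28, 25, n), (28, 29, a), (29, 11, q), (29, 28, r), (32, 11, q), (32, 28, r), (34, 25, n), (34, 29, a)}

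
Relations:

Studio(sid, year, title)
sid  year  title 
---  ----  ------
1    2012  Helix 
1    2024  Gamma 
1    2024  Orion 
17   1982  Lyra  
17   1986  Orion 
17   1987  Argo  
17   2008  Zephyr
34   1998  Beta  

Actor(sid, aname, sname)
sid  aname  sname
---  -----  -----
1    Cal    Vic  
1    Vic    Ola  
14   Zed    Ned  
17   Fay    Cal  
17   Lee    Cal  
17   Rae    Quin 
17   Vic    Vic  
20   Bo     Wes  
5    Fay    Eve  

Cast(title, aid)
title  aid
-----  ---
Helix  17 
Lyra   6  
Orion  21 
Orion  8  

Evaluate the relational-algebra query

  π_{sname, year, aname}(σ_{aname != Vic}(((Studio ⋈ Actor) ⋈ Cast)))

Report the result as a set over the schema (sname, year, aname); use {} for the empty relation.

{(Cal, 1982, Fay), (Cal, 1982, Lee), (Cal, 1986, Fay), (Cal, 1986, Lee), (Quin, 1982, Rae), (Quin, 1986, Rae), (Vic, 2012, Cal), (Vic, 2024, Cal)}

Natural join on sid: {(1, 2012, Helix, Cal, Vic), (1, 2012, Helix, Vic, Ola), (1, 2024, Gamma, Cal, Vic), (1, 2024, Gamma, Vic, Ola), (1, 2024, Orion, Cal, Vic), (1, 2024, Orion, Vic, Ola), (17, 1982, Lyra, Fay, Cal), (17, 1982, Lyra, Lee, Cal), (17, 1982, Lyra, Rae, Quin), (17, 1982, Lyra, Vic, Vic), (17, 1986, Orion, Fay, Cal), (17, 1986, Orion, Lee, Cal), (17, 1986, Orion, Rae, Quin), (17, 1986, Orion, Vic, Vic), (17, 1987, Argo, Fay, Cal), (17, 1987, Argo, Lee, Cal), (17, 1987, Argo, Rae, Quin), (17, 1987, Argo, Vic, Vic), (17, 2008, Zephyr, Fay, Cal), (17, 2008, Zephyr, Lee, Cal), (17, 2008, Zephyr, Rae, Quin), (17, 2008, Zephyr, Vic, Vic)}
Natural join on title: {(1, 2012, Helix, Cal, Vic, 17), (1, 2012, Helix, Vic, Ola, 17), (1, 2024, Orion, Cal, Vic, 21), (1, 2024, Orion, Cal, Vic, 8), (1, 2024, Orion, Vic, Ola, 21), (1, 2024, Orion, Vic, Ola, 8), (17, 1982, Lyra, Fay, Cal, 6), (17, 1982, Lyra, Lee, Cal, 6), (17, 1982, Lyra, Rae, Quin, 6), (17, 1982, Lyra, Vic, Vic, 6), (17, 1986, Orion, Fay, Cal, 21), (17, 1986, Orion, Fay, Cal, 8), (17, 1986, Orion, Lee, Cal, 21), (17, 1986, Orion, Lee, Cal, 8), (17, 1986, Orion, Rae, Quin, 21), (17, 1986, Orion, Rae, Quin, 8), (17, 1986, Orion, Vic, Vic, 21), (17, 1986, Orion, Vic, Vic, 8)}
Selection aname != Vic: {(1, 2012, Helix, Cal, Vic, 17), (1, 2024, Orion, Cal, Vic, 21), (1, 2024, Orion, Cal, Vic, 8), (17, 1982, Lyra, Fay, Cal, 6), (17, 1982, Lyra, Lee, Cal, 6), (17, 1982, Lyra, Rae, Quin, 6), (17, 1986, Orion, Fay, Cal, 21), (17, 1986, Orion, Fay, Cal, 8), (17, 1986, Orion, Lee, Cal, 21), (17, 1986, Orion, Lee, Cal, 8), (17, 1986, Orion, Rae, Quin, 21), (17, 1986, Orion, Rae, Quin, 8)}
π_{sname, year, aname} gives {(Cal, 1982, Fay), (Cal, 1982, Lee), (Cal, 1986, Fay), (Cal, 1986, Lee), (Quin, 1982, Rae), (Quin, 1986, Rae), (Vic, 2012, Cal), (Vic, 2024, Cal)} (4 duplicate(s) eliminated).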